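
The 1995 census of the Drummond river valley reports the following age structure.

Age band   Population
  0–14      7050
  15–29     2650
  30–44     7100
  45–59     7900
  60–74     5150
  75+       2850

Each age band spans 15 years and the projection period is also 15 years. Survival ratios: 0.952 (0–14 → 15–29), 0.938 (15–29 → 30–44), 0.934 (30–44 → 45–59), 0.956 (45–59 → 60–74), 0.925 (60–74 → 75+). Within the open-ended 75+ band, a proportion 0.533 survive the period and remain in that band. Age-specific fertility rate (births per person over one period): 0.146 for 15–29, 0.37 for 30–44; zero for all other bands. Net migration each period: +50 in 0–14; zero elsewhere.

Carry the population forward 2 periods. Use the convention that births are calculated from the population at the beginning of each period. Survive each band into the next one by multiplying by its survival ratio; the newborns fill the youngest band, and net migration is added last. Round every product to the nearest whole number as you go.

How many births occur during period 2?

1900

Let group 1 be 0–14 through group 6 = 75+.
After projecting period 1:
Births: 2650 × 0.146 = 387  |  7100 × 0.37 = 2627 → total 3014
Group 2: 7050 × 0.952 = 6712
Group 3: 2650 × 0.938 = 2486
Group 4: 7100 × 0.934 = 6631
Group 5: 7900 × 0.956 = 7552
Group 6: 5150 × 0.925 + 2850 × 0.533 = 4764 + 1519 = 6283
Net migration: Group 1 + 50 → 3064
Population now: 0–14=3064, 15–29=6712, 30–44=2486, 45–59=6631, 60–74=7552, 75+=6283
After projecting period 2:
Births: 6712 × 0.146 = 980  |  2486 × 0.37 = 920 → total 1900
Group 2: 3064 × 0.952 = 2917
Group 3: 6712 × 0.938 = 6296
Group 4: 2486 × 0.934 = 2322
Group 5: 6631 × 0.956 = 6339
Group 6: 7552 × 0.925 + 6283 × 0.533 = 6986 + 3349 = 10335
Net migration: Group 1 + 50 → 1950
Population now: 0–14=1950, 15–29=2917, 30–44=6296, 45–59=2322, 60–74=6339, 75+=10335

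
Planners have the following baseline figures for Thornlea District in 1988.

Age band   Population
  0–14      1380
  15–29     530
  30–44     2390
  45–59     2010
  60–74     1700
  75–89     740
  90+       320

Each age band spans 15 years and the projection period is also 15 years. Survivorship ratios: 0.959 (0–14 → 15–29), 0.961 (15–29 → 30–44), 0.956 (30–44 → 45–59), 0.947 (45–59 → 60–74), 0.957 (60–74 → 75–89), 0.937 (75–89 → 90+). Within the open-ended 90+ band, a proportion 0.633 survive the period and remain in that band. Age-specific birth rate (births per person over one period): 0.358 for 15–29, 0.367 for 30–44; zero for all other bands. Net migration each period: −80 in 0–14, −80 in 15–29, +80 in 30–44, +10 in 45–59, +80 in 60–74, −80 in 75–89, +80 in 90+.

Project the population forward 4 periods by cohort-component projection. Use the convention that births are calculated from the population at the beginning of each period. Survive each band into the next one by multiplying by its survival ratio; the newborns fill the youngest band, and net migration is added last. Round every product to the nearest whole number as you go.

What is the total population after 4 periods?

8211

After projecting period 1:
Births: 530 * 0.358 = 190, 2390 * 0.367 = 877 → 1067
15–29: 1380 * 0.959 = 1323
30–44: 530 * 0.961 = 509
45–59: 2390 * 0.956 = 2285
60–74: 2010 * 0.947 = 1903
75–89: 1700 * 0.957 = 1627
90+: 740 * 0.937 + 320 * 0.633 = 693 + 203 = 896
Net migration: 0–14 − 80 → 987; 15–29 − 80 → 1243; 30–44 + 80 → 589; 45–59 + 10 → 2295; 60–74 + 80 → 1983; 75–89 − 80 → 1547; 90+ + 80 → 976
Population now: 0–14=987, 15–29=1243, 30–44=589, 45–59=2295, 60–74=1983, 75–89=1547, 90+=976
After projecting period 2:
Births: 1243 * 0.358 = 445, 589 * 0.367 = 216 → 661
15–29: 987 * 0.959 = 947
30–44: 1243 * 0.961 = 1195
45–59: 589 * 0.956 = 563
60–74: 2295 * 0.947 = 2173
75–89: 1983 * 0.957 = 1898
90+: 1547 * 0.937 + 976 * 0.633 = 1450 + 618 = 2068
Net migration: 0–14 − 80 → 581; 15–29 − 80 → 867; 30–44 + 80 → 1275; 45–59 + 10 → 573; 60–74 + 80 → 2253; 75–89 − 80 → 1818; 90+ + 80 → 2148
Population now: 0–14=581, 15–29=867, 30–44=1275, 45–59=573, 60–74=2253, 75–89=1818, 90+=2148
After projecting period 3:
Births: 867 * 0.358 = 310, 1275 * 0.367 = 468 → 778
15–29: 581 * 0.959 = 557
30–44: 867 * 0.961 = 833
45–59: 1275 * 0.956 = 1219
60–74: 573 * 0.947 = 543
75–89: 2253 * 0.957 = 2156
90+: 1818 * 0.937 + 2148 * 0.633 = 1703 + 1360 = 3063
Net migration: 0–14 − 80 → 698; 15–29 − 80 → 477; 30–44 + 80 → 913; 45–59 + 10 → 1229; 60–74 + 80 → 623; 75–89 − 80 → 2076; 90+ + 80 → 3143
Population now: 0–14=698, 15–29=477, 30–44=913, 45–59=1229, 60–74=623, 75–89=2076, 90+=3143
After projecting period 4:
Births: 477 * 0.358 = 171, 913 * 0.367 = 335 → 506
15–29: 698 * 0.959 = 669
30–44: 477 * 0.961 = 458
45–59: 913 * 0.956 = 873
60–74: 1229 * 0.947 = 1164
75–89: 623 * 0.957 = 596
90+: 2076 * 0.937 + 3143 * 0.633 = 1945 + 1990 = 3935
Net migration: 0–14 − 80 → 426; 15–29 − 80 → 589; 30–44 + 80 → 538; 45–59 + 10 → 883; 60–74 + 80 → 1244; 75–89 − 80 → 516; 90+ + 80 → 4015
Population now: 0–14=426, 15–29=589, 30–44=538, 45–59=883, 60–74=1244, 75–89=516, 90+=4015
Total after period 4: 426 + 589 + 538 + 883 + 1244 + 516 + 4015 = 8211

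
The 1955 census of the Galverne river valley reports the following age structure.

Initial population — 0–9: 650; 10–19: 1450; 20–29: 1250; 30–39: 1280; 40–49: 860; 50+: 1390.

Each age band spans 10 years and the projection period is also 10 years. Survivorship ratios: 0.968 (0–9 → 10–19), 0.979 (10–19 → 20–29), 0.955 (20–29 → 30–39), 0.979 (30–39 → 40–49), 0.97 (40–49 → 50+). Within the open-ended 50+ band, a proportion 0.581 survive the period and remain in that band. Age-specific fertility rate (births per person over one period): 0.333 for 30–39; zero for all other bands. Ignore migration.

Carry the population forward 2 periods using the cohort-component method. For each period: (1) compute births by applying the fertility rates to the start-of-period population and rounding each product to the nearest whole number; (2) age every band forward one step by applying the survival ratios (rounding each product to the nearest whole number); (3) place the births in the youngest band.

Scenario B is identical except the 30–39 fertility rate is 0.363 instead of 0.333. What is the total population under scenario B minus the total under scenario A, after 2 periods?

73

— Period 1 —
Births: 1280 * 0.333 = 426
10–19: 650 * 0.968 = 629
20–29: 1450 * 0.979 = 1420
30–39: 1250 * 0.955 = 1194
40–49: 1280 * 0.979 = 1253
50+: 860 * 0.97 + 1390 * 0.581 = 834 + 808 = 1642
Giving 426 / 629 / 1420 / 1194 / 1253 / 1642.
— Period 2 —
Births: 1194 * 0.333 = 398
10–19: 426 * 0.968 = 412
20–29: 629 * 0.979 = 616
30–39: 1420 * 0.955 = 1356
40–49: 1194 * 0.979 = 1169
50+: 1253 * 0.97 + 1642 * 0.581 = 1215 + 954 = 2169
Giving 398 / 412 / 616 / 1356 / 1169 / 2169.
Scenario A total after 2 periods: 6120
Scenario B projection —
— Period 1 —
Births: 1280 * 0.363 = 465
10–19: 650 * 0.968 = 629
20–29: 1450 * 0.979 = 1420
30–39: 1250 * 0.955 = 1194
40–49: 1280 * 0.979 = 1253
50+: 860 * 0.97 + 1390 * 0.581 = 834 + 808 = 1642
Giving 465 / 629 / 1420 / 1194 / 1253 / 1642.
— Period 2 —
Births: 1194 * 0.363 = 433
10–19: 465 * 0.968 = 450
20–29: 629 * 0.979 = 616
30–39: 1420 * 0.955 = 1356
40–49: 1194 * 0.979 = 1169
50+: 1253 * 0.97 + 1642 * 0.581 = 1215 + 954 = 2169
Giving 433 / 450 / 616 / 1356 / 1169 / 2169.
Scenario B total after 2 periods: 6193
Difference B − A = 6193 − 6120 = 73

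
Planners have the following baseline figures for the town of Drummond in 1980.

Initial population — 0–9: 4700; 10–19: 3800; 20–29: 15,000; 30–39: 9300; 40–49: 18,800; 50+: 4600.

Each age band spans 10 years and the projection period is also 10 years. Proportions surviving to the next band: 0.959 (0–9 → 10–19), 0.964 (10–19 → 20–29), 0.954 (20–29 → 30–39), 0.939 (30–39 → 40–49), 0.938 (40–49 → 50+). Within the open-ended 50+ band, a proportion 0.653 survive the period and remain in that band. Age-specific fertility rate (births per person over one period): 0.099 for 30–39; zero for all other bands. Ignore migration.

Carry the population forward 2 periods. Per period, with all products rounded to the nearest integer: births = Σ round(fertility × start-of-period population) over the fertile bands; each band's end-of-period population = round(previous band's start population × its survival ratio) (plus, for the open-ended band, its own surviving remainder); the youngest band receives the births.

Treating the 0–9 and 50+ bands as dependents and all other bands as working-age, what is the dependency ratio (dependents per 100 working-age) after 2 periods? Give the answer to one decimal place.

Let group 1 be 0–9 through group 6 = 50+.
— Period 1 —
Births: 9300 × 0.099 = 921
Group 2: 4700 × 0.959 = 4507
Group 3: 3800 × 0.964 = 3663
Group 4: 15000 × 0.954 = 14310
Group 5: 9300 × 0.939 = 8733
Group 6: 18800 × 0.938 + 4600 × 0.653 = 17634 + 3004 = 20638
Population now: 0–9=921, 10–19=4507, 20–29=3663, 30–39=14310, 40–49=8733, 50+=20638
— Period 2 —
Births: 14310 × 0.099 = 1417
Group 2: 921 × 0.959 = 883
Group 3: 4507 × 0.964 = 4345
Group 4: 3663 × 0.954 = 3495
Group 5: 14310 × 0.939 = 13437
Group 6: 8733 × 0.938 + 20638 × 0.653 = 8192 + 13477 = 21669
Population now: 0–9=1417, 10–19=883, 20–29=4345, 30–39=3495, 40–49=13437, 50+=21669
Dependents (band 0–9 + band 50+) = 1417 + 21669 = 23086; working-age = 22160; ratio = 23086/22160 × 100 = 104.2

104.2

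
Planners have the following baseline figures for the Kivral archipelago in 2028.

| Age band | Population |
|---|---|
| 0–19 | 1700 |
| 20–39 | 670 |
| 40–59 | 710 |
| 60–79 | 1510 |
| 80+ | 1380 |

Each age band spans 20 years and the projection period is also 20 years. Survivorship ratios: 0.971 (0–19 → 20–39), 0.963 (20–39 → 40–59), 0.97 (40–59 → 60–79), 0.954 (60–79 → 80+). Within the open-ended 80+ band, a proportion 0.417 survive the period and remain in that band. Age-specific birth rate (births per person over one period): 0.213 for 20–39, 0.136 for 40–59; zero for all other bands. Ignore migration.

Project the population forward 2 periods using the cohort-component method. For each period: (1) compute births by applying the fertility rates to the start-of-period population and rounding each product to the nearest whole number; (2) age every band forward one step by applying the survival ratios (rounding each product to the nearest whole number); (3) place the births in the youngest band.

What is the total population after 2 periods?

(Bands numbered youngest = 1 to oldest = 5.)
Period 1.
Births: 670 * 0.213 = 143  |  710 * 0.136 = 97 → total 240
Band 2: 1700 * 0.971 = 1651
Band 3: 670 * 0.963 = 645
Band 4: 710 * 0.97 = 689
Band 5: 1510 * 0.954 + 1380 * 0.417 = 1441 + 575 = 2016
End of period: [240, 1651, 645, 689, 2016]
Period 2.
Births: 1651 * 0.213 = 352  |  645 * 0.136 = 88 → total 440
Band 2: 240 * 0.971 = 233
Band 3: 1651 * 0.963 = 1590
Band 4: 645 * 0.97 = 626
Band 5: 689 * 0.954 + 2016 * 0.417 = 657 + 841 = 1498
End of period: [440, 233, 1590, 626, 1498]
Total after period 2: 440 + 233 + 1590 + 626 + 1498 = 4387

4387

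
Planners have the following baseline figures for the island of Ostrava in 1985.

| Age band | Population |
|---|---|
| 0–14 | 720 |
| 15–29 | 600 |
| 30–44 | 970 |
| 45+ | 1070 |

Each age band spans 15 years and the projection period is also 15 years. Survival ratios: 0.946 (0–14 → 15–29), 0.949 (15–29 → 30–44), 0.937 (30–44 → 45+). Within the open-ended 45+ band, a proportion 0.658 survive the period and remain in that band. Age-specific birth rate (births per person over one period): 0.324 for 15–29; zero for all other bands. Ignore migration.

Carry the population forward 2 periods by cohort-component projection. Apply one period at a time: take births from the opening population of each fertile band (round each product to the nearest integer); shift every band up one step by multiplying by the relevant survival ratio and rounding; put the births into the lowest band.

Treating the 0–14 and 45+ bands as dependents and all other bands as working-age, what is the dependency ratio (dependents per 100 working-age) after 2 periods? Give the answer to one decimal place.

Numbering the bands 1..4 from youngest to oldest:
After projecting period 1:
Births: 600 × 0.324 = 194
Band 2: 720 × 0.946 = 681
Band 3: 600 × 0.949 = 569
Band 4: 970 × 0.937 + 1070 × 0.658 = 909 + 704 = 1613
→ [194, 681, 569, 1613]
After projecting period 2:
Births: 681 × 0.324 = 221
Band 2: 194 × 0.946 = 184
Band 3: 681 × 0.949 = 646
Band 4: 569 × 0.937 + 1613 × 0.658 = 533 + 1061 = 1594
→ [221, 184, 646, 1594]
Dependents (band 0–14 + band 45+) = 221 + 1594 = 1815; working-age = 830; ratio = 1815/830 × 100 = 218.7

218.7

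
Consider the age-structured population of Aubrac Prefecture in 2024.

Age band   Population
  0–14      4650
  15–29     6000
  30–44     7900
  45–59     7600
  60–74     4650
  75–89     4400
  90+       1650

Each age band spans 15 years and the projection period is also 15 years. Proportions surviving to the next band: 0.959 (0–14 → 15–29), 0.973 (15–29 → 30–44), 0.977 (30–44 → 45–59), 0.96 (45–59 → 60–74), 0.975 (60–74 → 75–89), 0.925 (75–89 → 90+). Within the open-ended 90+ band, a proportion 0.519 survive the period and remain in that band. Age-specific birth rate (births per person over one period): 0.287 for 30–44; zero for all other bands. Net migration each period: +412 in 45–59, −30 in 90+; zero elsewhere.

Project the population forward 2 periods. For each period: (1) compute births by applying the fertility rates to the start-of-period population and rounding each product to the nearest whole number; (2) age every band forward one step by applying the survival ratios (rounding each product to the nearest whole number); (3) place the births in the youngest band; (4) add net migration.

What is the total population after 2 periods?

35929

[period 1]
Births: 7900 × 0.287 = 2267
15–29: 4650 × 0.959 = 4459
30–44: 6000 × 0.973 = 5838
45–59: 7900 × 0.977 = 7718
60–74: 7600 × 0.96 = 7296
75–89: 4650 × 0.975 = 4534
90+: 4400 × 0.925 + 1650 × 0.519 = 4070 + 856 = 4926
Net migration: 45–59 + 412 → 8130; 90+ − 30 → 4896
End of period: [2267, 4459, 5838, 8130, 7296, 4534, 4896]
[period 2]
Births: 5838 × 0.287 = 1676
15–29: 2267 × 0.959 = 2174
30–44: 4459 × 0.973 = 4339
45–59: 5838 × 0.977 = 5704
60–74: 8130 × 0.96 = 7805
75–89: 7296 × 0.975 = 7114
90+: 4534 × 0.925 + 4896 × 0.519 = 4194 + 2541 = 6735
Net migration: 45–59 + 412 → 6116; 90+ − 30 → 6705
End of period: [1676, 2174, 4339, 6116, 7805, 7114, 6705]
Total after period 2: 1676 + 2174 + 4339 + 6116 + 7805 + 7114 + 6705 = 35929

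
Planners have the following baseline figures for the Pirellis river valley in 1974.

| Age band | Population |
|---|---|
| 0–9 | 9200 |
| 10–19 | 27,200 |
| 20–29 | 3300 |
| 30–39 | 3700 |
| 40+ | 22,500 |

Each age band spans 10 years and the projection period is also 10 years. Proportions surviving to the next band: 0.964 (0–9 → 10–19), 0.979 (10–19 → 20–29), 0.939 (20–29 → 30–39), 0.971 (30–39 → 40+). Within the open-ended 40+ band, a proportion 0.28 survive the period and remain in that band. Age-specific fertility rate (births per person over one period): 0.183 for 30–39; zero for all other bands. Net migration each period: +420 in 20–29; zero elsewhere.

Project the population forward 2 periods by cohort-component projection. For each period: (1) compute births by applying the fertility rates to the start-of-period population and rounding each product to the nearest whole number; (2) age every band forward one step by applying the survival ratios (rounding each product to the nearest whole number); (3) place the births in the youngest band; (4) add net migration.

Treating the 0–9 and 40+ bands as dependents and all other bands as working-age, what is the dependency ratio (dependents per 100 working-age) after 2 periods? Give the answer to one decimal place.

After projecting period 1:
Births: 3700 × 0.183 = 677
10–19: 9200 × 0.964 = 8869
20–29: 27200 × 0.979 = 26629
30–39: 3300 × 0.939 = 3099
40+: 3700 × 0.971 + 22500 × 0.28 = 3593 + 6300 = 9893
Net migration: 20–29 + 420 → 27049
Giving 677 / 8869 / 27049 / 3099 / 9893.
After projecting period 2:
Births: 3099 × 0.183 = 567
10–19: 677 × 0.964 = 653
20–29: 8869 × 0.979 = 8683
30–39: 27049 × 0.939 = 25399
40+: 3099 × 0.971 + 9893 × 0.28 = 3009 + 2770 = 5779
Net migration: 20–29 + 420 → 9103
Giving 567 / 653 / 9103 / 25399 / 5779.
Dependents (band 0–9 + band 40+) = 567 + 5779 = 6346; working-age = 35155; ratio = 6346/35155 × 100 = 18.1

18.1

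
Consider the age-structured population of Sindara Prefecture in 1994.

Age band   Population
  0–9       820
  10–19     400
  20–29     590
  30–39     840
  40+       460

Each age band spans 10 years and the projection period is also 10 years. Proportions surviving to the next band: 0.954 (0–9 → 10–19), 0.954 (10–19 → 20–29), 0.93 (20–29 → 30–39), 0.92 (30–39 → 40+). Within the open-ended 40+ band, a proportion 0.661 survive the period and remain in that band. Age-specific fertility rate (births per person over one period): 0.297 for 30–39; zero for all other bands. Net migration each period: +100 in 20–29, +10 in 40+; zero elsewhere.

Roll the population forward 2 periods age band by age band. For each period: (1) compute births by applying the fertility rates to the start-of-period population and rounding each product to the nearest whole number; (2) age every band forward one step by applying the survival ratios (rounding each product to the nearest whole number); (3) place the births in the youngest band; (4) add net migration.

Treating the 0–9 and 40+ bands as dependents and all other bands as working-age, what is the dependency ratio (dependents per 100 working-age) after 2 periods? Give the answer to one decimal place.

91.2

(Groups numbered youngest = 1 to oldest = 5.)
After projecting period 1:
Births: 840 * 0.297 = 249
Group 2: 820 * 0.954 = 782
Group 3: 400 * 0.954 = 382
Group 4: 590 * 0.93 = 549
Group 5: 840 * 0.92 + 460 * 0.661 = 773 + 304 = 1077
Net migration: Group 3 + 100 → 482; Group 5 + 10 → 1087
Population now: 0–9=249, 10–19=782, 20–29=482, 30–39=549, 40+=1087
After projecting period 2:
Births: 549 * 0.297 = 163
Group 2: 249 * 0.954 = 238
Group 3: 782 * 0.954 = 746
Group 4: 482 * 0.93 = 448
Group 5: 549 * 0.92 + 1087 * 0.661 = 505 + 719 = 1224
Net migration: Group 3 + 100 → 846; Group 5 + 10 → 1234
Population now: 0–9=163, 10–19=238, 20–29=846, 30–39=448, 40+=1234
Dependents (band 0–9 + band 40+) = 163 + 1234 = 1397; working-age = 1532; ratio = 1397/1532 × 100 = 91.2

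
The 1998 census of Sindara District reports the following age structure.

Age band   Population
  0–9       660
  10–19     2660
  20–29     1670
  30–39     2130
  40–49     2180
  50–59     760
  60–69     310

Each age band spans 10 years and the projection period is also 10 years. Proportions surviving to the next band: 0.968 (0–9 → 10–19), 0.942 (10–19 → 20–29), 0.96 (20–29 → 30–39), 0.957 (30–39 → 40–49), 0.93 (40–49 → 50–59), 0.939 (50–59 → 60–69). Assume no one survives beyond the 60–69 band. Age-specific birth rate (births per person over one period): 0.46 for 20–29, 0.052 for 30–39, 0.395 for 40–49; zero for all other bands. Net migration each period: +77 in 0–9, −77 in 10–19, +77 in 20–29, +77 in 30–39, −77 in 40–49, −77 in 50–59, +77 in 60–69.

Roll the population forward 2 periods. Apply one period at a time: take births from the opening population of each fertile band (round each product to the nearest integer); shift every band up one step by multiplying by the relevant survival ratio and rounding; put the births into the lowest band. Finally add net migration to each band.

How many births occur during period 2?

2050

Period 1:
Births: 1670 * 0.46 = 768 ; 2130 * 0.052 = 111 ; 2180 * 0.395 = 861 → 1740
10–19: 660 * 0.968 = 639
20–29: 2660 * 0.942 = 2506
30–39: 1670 * 0.96 = 1603
40–49: 2130 * 0.957 = 2038
50–59: 2180 * 0.93 = 2027
60–69: 760 * 0.939 = 714
Net migration: 0–9 + 77 → 1817; 10–19 − 77 → 562; 20–29 + 77 → 2583; 30–39 + 77 → 1680; 40–49 − 77 → 1961; 50–59 − 77 → 1950; 60–69 + 77 → 791
Population now: 0–9=1817, 10–19=562, 20–29=2583, 30–39=1680, 40–49=1961, 50–59=1950, 60–69=791
Period 2:
Births: 2583 * 0.46 = 1188 ; 1680 * 0.052 = 87 ; 1961 * 0.395 = 775 → 2050
10–19: 1817 * 0.968 = 1759
20–29: 562 * 0.942 = 529
30–39: 2583 * 0.96 = 2480
40–49: 1680 * 0.957 = 1608
50–59: 1961 * 0.93 = 1824
60–69: 1950 * 0.939 = 1831
Net migration: 0–9 + 77 → 2127; 10–19 − 77 → 1682; 20–29 + 77 → 606; 30–39 + 77 → 2557; 40–49 − 77 → 1531; 50–59 − 77 → 1747; 60–69 + 77 → 1908
Population now: 0–9=2127, 10–19=1682, 20–29=606, 30–39=2557, 40–49=1531, 50–59=1747, 60–69=1908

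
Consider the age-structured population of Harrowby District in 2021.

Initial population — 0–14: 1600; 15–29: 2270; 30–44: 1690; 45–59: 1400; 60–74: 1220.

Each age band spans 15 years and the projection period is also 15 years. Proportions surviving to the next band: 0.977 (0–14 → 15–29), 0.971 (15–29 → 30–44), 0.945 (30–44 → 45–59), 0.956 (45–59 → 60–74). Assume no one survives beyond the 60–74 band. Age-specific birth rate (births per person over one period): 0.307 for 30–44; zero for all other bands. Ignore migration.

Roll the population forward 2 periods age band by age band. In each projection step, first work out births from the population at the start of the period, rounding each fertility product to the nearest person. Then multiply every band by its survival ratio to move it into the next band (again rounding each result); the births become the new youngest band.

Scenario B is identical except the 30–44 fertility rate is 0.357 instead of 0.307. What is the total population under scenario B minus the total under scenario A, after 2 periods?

— Period 1 —
Births: 1690 × 0.307 = 519
15–29: 1600 × 0.977 = 1563
30–44: 2270 × 0.971 = 2204
45–59: 1690 × 0.945 = 1597
60–74: 1400 × 0.956 = 1338
→ [519, 1563, 2204, 1597, 1338]
— Period 2 —
Births: 2204 × 0.307 = 677
15–29: 519 × 0.977 = 507
30–44: 1563 × 0.971 = 1518
45–59: 2204 × 0.945 = 2083
60–74: 1597 × 0.956 = 1527
→ [677, 507, 1518, 2083, 1527]
Scenario A total after 2 periods: 6312
Scenario B projection —
— Period 1 —
Births: 1690 × 0.357 = 603
15–29: 1600 × 0.977 = 1563
30–44: 2270 × 0.971 = 2204
45–59: 1690 × 0.945 = 1597
60–74: 1400 × 0.956 = 1338
→ [603, 1563, 2204, 1597, 1338]
— Period 2 —
Births: 2204 × 0.357 = 787
15–29: 603 × 0.977 = 589
30–44: 1563 × 0.971 = 1518
45–59: 2204 × 0.945 = 2083
60–74: 1597 × 0.956 = 1527
→ [787, 589, 1518, 2083, 1527]
Scenario B total after 2 periods: 6504
Difference B − A = 6504 − 6312 = 192

192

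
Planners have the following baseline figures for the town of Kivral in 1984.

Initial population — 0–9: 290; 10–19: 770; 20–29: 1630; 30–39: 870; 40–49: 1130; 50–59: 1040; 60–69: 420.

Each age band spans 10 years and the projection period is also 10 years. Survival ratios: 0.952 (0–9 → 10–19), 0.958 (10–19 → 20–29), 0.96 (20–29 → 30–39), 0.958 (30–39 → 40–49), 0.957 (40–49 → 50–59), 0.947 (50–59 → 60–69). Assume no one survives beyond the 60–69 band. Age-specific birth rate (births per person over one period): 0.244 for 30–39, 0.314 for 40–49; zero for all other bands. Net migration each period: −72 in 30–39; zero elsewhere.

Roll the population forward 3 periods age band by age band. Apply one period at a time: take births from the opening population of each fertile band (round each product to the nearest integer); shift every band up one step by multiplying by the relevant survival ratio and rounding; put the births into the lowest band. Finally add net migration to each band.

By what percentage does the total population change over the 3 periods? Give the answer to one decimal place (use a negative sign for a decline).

— Period 1 —
Births: 870 * 0.244 = 212, 1130 * 0.314 = 355 ⇒ total 567
10–19: 290 * 0.952 = 276
20–29: 770 * 0.958 = 738
30–39: 1630 * 0.96 = 1565
40–49: 870 * 0.958 = 833
50–59: 1130 * 0.957 = 1081
60–69: 1040 * 0.947 = 985
Net migration: 30–39 − 72 → 1493
Giving 567 / 276 / 738 / 1493 / 833 / 1081 / 985.
— Period 2 —
Births: 1493 * 0.244 = 364, 833 * 0.314 = 262 ⇒ total 626
10–19: 567 * 0.952 = 540
20–29: 276 * 0.958 = 264
30–39: 738 * 0.96 = 708
40–49: 1493 * 0.958 = 1430
50–59: 833 * 0.957 = 797
60–69: 1081 * 0.947 = 1024
Net migration: 30–39 − 72 → 636
Giving 626 / 540 / 264 / 636 / 1430 / 797 / 1024.
— Period 3 —
Births: 636 * 0.244 = 155, 1430 * 0.314 = 449 ⇒ total 604
10–19: 626 * 0.952 = 596
20–29: 540 * 0.958 = 517
30–39: 264 * 0.96 = 253
40–49: 636 * 0.958 = 609
50–59: 1430 * 0.957 = 1369
60–69: 797 * 0.947 = 755
Net migration: 30–39 − 72 → 181
Giving 604 / 596 / 517 / 181 / 609 / 1369 / 755.
Total: 6150 → 4631; change = -1519; percentage change = -24.7%

-24.7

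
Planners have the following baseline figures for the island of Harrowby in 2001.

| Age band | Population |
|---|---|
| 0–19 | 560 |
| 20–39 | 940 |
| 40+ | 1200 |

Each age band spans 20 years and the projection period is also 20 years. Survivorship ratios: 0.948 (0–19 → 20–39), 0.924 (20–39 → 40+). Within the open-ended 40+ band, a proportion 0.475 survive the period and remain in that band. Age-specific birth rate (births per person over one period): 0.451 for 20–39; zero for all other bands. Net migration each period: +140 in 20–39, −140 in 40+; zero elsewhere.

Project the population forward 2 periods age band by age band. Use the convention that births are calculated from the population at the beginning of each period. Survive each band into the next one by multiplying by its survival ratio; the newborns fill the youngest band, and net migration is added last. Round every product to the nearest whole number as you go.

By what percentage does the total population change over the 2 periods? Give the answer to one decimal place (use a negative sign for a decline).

Numbering the bands 1..3 from youngest to oldest:
— Period 1 —
Births: 940 × 0.451 = 424
Band 2: 560 × 0.948 = 531
Band 3: 940 × 0.924 + 1200 × 0.475 = 869 + 570 = 1439
Net migration: Band 2 + 140 → 671; Band 3 − 140 → 1299
End of period: [424, 671, 1299]
— Period 2 —
Births: 671 × 0.451 = 303
Band 2: 424 × 0.948 = 402
Band 3: 671 × 0.924 + 1299 × 0.475 = 620 + 617 = 1237
Net migration: Band 2 + 140 → 542; Band 3 − 140 → 1097
End of period: [303, 542, 1097]
Total: 2700 → 1942; change = -758; percentage change = -28.1%

-28.1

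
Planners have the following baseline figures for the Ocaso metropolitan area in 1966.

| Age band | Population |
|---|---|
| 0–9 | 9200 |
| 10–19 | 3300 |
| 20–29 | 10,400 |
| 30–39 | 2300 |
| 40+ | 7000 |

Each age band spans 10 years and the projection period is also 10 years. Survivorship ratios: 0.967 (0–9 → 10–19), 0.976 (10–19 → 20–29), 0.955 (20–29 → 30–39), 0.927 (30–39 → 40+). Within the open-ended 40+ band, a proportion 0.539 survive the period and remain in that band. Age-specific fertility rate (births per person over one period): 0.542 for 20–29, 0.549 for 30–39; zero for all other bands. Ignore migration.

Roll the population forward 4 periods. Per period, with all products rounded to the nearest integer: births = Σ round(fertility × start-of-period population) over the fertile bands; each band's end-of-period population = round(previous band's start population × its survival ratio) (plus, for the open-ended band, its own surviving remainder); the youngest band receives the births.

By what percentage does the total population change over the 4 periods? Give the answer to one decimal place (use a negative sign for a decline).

Period 1:
Births: 10400 * 0.542 = 5637 ; 2300 * 0.549 = 1263 → 6900
10–19: 9200 * 0.967 = 8896
20–29: 3300 * 0.976 = 3221
30–39: 10400 * 0.955 = 9932
40+: 2300 * 0.927 + 7000 * 0.539 = 2132 + 3773 = 5905
End of period: [6900, 8896, 3221, 9932, 5905]
Period 2:
Births: 3221 * 0.542 = 1746 ; 9932 * 0.549 = 5453 → 7199
10–19: 6900 * 0.967 = 6672
20–29: 8896 * 0.976 = 8682
30–39: 3221 * 0.955 = 3076
40+: 9932 * 0.927 + 5905 * 0.539 = 9207 + 3183 = 12390
End of period: [7199, 6672, 8682, 3076, 12390]
Period 3:
Births: 8682 * 0.542 = 4706 ; 3076 * 0.549 = 1689 → 6395
10–19: 7199 * 0.967 = 6961
20–29: 6672 * 0.976 = 6512
30–39: 8682 * 0.955 = 8291
40+: 3076 * 0.927 + 12390 * 0.539 = 2851 + 6678 = 9529
End of period: [6395, 6961, 6512, 8291, 9529]
Period 4:
Births: 6512 * 0.542 = 3530 ; 8291 * 0.549 = 4552 → 8082
10–19: 6395 * 0.967 = 6184
20–29: 6961 * 0.976 = 6794
30–39: 6512 * 0.955 = 6219
40+: 8291 * 0.927 + 9529 * 0.539 = 7686 + 5136 = 12822
End of period: [8082, 6184, 6794, 6219, 12822]
Total: 32200 → 40101; change = 7901; percentage change = 24.5%

24.5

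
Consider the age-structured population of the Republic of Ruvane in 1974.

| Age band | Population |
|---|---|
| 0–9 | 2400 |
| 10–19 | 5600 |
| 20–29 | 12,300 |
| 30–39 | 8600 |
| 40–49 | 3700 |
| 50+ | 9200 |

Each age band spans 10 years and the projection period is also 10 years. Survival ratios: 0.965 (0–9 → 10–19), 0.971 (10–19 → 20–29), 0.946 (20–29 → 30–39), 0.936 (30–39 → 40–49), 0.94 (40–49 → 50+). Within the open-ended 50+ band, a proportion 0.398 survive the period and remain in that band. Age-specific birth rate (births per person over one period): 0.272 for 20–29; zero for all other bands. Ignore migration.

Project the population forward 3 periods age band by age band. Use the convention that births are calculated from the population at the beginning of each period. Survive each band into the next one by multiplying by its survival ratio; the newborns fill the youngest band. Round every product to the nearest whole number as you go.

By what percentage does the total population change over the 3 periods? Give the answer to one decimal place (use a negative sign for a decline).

-36.6

[period 1]
Births: 12300 * 0.272 = 3346
10–19: 2400 * 0.965 = 2316
20–29: 5600 * 0.971 = 5438
30–39: 12300 * 0.946 = 11636
40–49: 8600 * 0.936 = 8050
50+: 3700 * 0.94 + 9200 * 0.398 = 3478 + 3662 = 7140
Population now: 0–9=3346, 10–19=2316, 20–29=5438, 30–39=11636, 40–49=8050, 50+=7140
[period 2]
Births: 5438 * 0.272 = 1479
10–19: 3346 * 0.965 = 3229
20–29: 2316 * 0.971 = 2249
30–39: 5438 * 0.946 = 5144
40–49: 11636 * 0.936 = 10891
50+: 8050 * 0.94 + 7140 * 0.398 = 7567 + 2842 = 10409
Population now: 0–9=1479, 10–19=3229, 20–29=2249, 30–39=5144, 40–49=10891, 50+=10409
[period 3]
Births: 2249 * 0.272 = 612
10–19: 1479 * 0.965 = 1427
20–29: 3229 * 0.971 = 3135
30–39: 2249 * 0.946 = 2128
40–49: 5144 * 0.936 = 4815
50+: 10891 * 0.94 + 10409 * 0.398 = 10238 + 4143 = 14381
Population now: 0–9=612, 10–19=1427, 20–29=3135, 30–39=2128, 40–49=4815, 50+=14381
Total: 41800 → 26498; change = -15302; percentage change = -36.6%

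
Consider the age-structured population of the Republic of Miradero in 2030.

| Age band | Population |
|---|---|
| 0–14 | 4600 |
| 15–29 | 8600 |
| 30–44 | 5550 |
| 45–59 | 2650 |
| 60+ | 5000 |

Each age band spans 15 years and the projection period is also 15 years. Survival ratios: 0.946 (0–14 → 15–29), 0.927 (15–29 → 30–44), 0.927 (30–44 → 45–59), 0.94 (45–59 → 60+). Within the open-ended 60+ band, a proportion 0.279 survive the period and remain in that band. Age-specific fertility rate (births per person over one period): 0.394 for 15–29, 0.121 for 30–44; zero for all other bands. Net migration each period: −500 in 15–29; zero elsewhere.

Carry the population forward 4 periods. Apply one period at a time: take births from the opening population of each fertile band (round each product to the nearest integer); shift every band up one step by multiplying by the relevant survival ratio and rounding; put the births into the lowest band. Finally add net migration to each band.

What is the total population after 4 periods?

Period 1.
Births: 8600 * 0.394 = 3388, 5550 * 0.121 = 672 → total 4060
15–29: 4600 * 0.946 = 4352
30–44: 8600 * 0.927 = 7972
45–59: 5550 * 0.927 = 5145
60+: 2650 * 0.94 + 5000 * 0.279 = 2491 + 1395 = 3886
Net migration: 15–29 − 500 → 3852
Population now: 0–14=4060, 15–29=3852, 30–44=7972, 45–59=5145, 60+=3886
Period 2.
Births: 3852 * 0.394 = 1518, 7972 * 0.121 = 965 → total 2483
15–29: 4060 * 0.946 = 3841
30–44: 3852 * 0.927 = 3571
45–59: 7972 * 0.927 = 7390
60+: 5145 * 0.94 + 3886 * 0.279 = 4836 + 1084 = 5920
Net migration: 15–29 − 500 → 3341
Population now: 0–14=2483, 15–29=3341, 30–44=3571, 45–59=7390, 60+=5920
Period 3.
Births: 3341 * 0.394 = 1316, 3571 * 0.121 = 432 → total 1748
15–29: 2483 * 0.946 = 2349
30–44: 3341 * 0.927 = 3097
45–59: 3571 * 0.927 = 3310
60+: 7390 * 0.94 + 5920 * 0.279 = 6947 + 1652 = 8599
Net migration: 15–29 − 500 → 1849
Population now: 0–14=1748, 15–29=1849, 30–44=3097, 45–59=3310, 60+=8599
Period 4.
Births: 1849 * 0.394 = 729, 3097 * 0.121 = 375 → total 1104
15–29: 1748 * 0.946 = 1654
30–44: 1849 * 0.927 = 1714
45–59: 3097 * 0.927 = 2871
60+: 3310 * 0.94 + 8599 * 0.279 = 3111 + 2399 = 5510
Net migration: 15–29 − 500 → 1154
Population now: 0–14=1104, 15–29=1154, 30–44=1714, 45–59=2871, 60+=5510
Total after period 4: 1104 + 1154 + 1714 + 2871 + 5510 = 12353

12353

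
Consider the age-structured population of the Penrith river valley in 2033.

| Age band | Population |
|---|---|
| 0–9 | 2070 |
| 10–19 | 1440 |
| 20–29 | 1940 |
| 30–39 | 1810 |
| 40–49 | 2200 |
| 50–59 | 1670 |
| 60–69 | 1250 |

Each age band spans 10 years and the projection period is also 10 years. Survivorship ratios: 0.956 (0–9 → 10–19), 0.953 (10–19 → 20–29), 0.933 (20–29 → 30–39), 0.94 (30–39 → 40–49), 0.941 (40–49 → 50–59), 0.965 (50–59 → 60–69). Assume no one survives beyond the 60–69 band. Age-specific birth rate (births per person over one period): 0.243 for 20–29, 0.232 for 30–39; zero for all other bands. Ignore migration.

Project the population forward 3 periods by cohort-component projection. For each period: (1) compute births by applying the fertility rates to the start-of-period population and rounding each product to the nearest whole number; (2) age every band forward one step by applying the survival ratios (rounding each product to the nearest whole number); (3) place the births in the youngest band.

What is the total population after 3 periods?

— Period 1 —
Births: 1940 × 0.243 = 471  |  1810 × 0.232 = 420 → total 891
10–19: 2070 × 0.956 = 1979
20–29: 1440 × 0.953 = 1372
30–39: 1940 × 0.933 = 1810
40–49: 1810 × 0.94 = 1701
50–59: 2200 × 0.941 = 2070
60–69: 1670 × 0.965 = 1612
→ [891, 1979, 1372, 1810, 1701, 2070, 1612]
— Period 2 —
Births: 1372 × 0.243 = 333  |  1810 × 0.232 = 420 → total 753
10–19: 891 × 0.956 = 852
20–29: 1979 × 0.953 = 1886
30–39: 1372 × 0.933 = 1280
40–49: 1810 × 0.94 = 1701
50–59: 1701 × 0.941 = 1601
60–69: 2070 × 0.965 = 1998
→ [753, 852, 1886, 1280, 1701, 1601, 1998]
— Period 3 —
Births: 1886 × 0.243 = 458  |  1280 × 0.232 = 297 → total 755
10–19: 753 × 0.956 = 720
20–29: 852 × 0.953 = 812
30–39: 1886 × 0.933 = 1760
40–49: 1280 × 0.94 = 1203
50–59: 1701 × 0.941 = 1601
60–69: 1601 × 0.965 = 1545
→ [755, 720, 812, 1760, 1203, 1601, 1545]
Total after period 3: 755 + 720 + 812 + 1760 + 1203 + 1601 + 1545 = 8396

8396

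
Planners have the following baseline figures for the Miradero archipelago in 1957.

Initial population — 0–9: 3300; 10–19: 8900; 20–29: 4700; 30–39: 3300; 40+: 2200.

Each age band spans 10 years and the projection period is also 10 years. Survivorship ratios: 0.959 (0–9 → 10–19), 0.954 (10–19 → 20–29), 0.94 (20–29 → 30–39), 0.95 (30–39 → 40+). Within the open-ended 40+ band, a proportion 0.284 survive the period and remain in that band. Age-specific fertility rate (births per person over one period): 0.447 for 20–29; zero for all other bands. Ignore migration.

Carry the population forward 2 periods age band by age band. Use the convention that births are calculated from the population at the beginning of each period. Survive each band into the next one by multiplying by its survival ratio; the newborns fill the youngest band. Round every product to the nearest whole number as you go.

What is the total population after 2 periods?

22076

— Period 1 —
Births: 4700 * 0.447 = 2101
10–19: 3300 * 0.959 = 3165
20–29: 8900 * 0.954 = 8491
30–39: 4700 * 0.94 = 4418
40+: 3300 * 0.95 + 2200 * 0.284 = 3135 + 625 = 3760
End of period: [2101, 3165, 8491, 4418, 3760]
— Period 2 —
Births: 8491 * 0.447 = 3795
10–19: 2101 * 0.959 = 2015
20–29: 3165 * 0.954 = 3019
30–39: 8491 * 0.94 = 7982
40+: 4418 * 0.95 + 3760 * 0.284 = 4197 + 1068 = 5265
End of period: [3795, 2015, 3019, 7982, 5265]
Total after period 2: 3795 + 2015 + 3019 + 7982 + 5265 = 22076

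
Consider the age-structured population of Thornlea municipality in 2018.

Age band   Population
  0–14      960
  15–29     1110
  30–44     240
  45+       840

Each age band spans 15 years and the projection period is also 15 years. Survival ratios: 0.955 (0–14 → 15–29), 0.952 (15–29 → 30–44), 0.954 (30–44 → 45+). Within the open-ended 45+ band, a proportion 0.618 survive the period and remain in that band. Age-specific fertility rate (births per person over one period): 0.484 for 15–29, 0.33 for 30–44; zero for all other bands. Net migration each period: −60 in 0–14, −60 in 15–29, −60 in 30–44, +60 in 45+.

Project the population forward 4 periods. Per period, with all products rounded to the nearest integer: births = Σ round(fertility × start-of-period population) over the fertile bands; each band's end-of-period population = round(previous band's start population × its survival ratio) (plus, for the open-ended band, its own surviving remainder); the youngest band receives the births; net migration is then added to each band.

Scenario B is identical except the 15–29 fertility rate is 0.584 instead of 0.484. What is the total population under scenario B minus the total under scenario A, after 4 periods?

Let group 1 be 0–14 through group 4 = 45+.
Period 1.
Births: 1110 × 0.484 = 537 ; 240 × 0.33 = 79 → total 616
Group 2: 960 × 0.955 = 917
Group 3: 1110 × 0.952 = 1057
Group 4: 240 × 0.954 + 840 × 0.618 = 229 + 519 = 748
Net migration: Group 1 − 60 → 556; Group 2 − 60 → 857; Group 3 − 60 → 997; Group 4 + 60 → 808
Population now: 0–14=556, 15–29=857, 30–44=997, 45+=808
Period 2.
Births: 857 × 0.484 = 415 ; 997 × 0.33 = 329 → total 744
Group 2: 556 × 0.955 = 531
Group 3: 857 × 0.952 = 816
Group 4: 997 × 0.954 + 808 × 0.618 = 951 + 499 = 1450
Net migration: Group 1 − 60 → 684; Group 2 − 60 → 471; Group 3 − 60 → 756; Group 4 + 60 → 1510
Population now: 0–14=684, 15–29=471, 30–44=756, 45+=1510
Period 3.
Births: 471 × 0.484 = 228 ; 756 × 0.33 = 249 → total 477
Group 2: 684 × 0.955 = 653
Group 3: 471 × 0.952 = 448
Group 4: 756 × 0.954 + 1510 × 0.618 = 721 + 933 = 1654
Net migration: Group 1 − 60 → 417; Group 2 − 60 → 593; Group 3 − 60 → 388; Group 4 + 60 → 1714
Population now: 0–14=417, 15–29=593, 30–44=388, 45+=1714
Period 4.
Births: 593 × 0.484 = 287 ; 388 × 0.33 = 128 → total 415
Group 2: 417 × 0.955 = 398
Group 3: 593 × 0.952 = 565
Group 4: 388 × 0.954 + 1714 × 0.618 = 370 + 1059 = 1429
Net migration: Group 1 − 60 → 355; Group 2 − 60 → 338; Group 3 − 60 → 505; Group 4 + 60 → 1489
Population now: 0–14=355, 15–29=338, 30–44=505, 45+=1489
Scenario A total after 4 periods: 2687
Scenario B projection —
Period 1.
Births: 1110 × 0.584 = 648 ; 240 × 0.33 = 79 → total 727
Group 2: 960 × 0.955 = 917
Group 3: 1110 × 0.952 = 1057
Group 4: 240 × 0.954 + 840 × 0.618 = 229 + 519 = 748
Net migration: Group 1 − 60 → 667; Group 2 − 60 → 857; Group 3 − 60 → 997; Group 4 + 60 → 808
Population now: 0–14=667, 15–29=857, 30–44=997, 45+=808
Period 2.
Births: 857 × 0.584 = 500 ; 997 × 0.33 = 329 → total 829
Group 2: 667 × 0.955 = 637
Group 3: 857 × 0.952 = 816
Group 4: 997 × 0.954 + 808 × 0.618 = 951 + 499 = 1450
Net migration: Group 1 − 60 → 769; Group 2 − 60 → 577; Group 3 − 60 → 756; Group 4 + 60 → 1510
Population now: 0–14=769, 15–29=577, 30–44=756, 45+=1510
Period 3.
Births: 577 × 0.584 = 337 ; 756 × 0.33 = 249 → total 586
Group 2: 769 × 0.955 = 734
Group 3: 577 × 0.952 = 549
Group 4: 756 × 0.954 + 1510 × 0.618 = 721 + 933 = 1654
Net migration: Group 1 − 60 → 526; Group 2 − 60 → 674; Group 3 − 60 → 489; Group 4 + 60 → 1714
Population now: 0–14=526, 15–29=674, 30–44=489, 45+=1714
Period 4.
Births: 674 × 0.584 = 394 ; 489 × 0.33 = 161 → total 555
Group 2: 526 × 0.955 = 502
Group 3: 674 × 0.952 = 642
Group 4: 489 × 0.954 + 1714 × 0.618 = 467 + 1059 = 1526
Net migration: Group 1 − 60 → 495; Group 2 − 60 → 442; Group 3 − 60 → 582; Group 4 + 60 → 1586
Population now: 0–14=495, 15–29=442, 30–44=582, 45+=1586
Scenario B total after 4 periods: 3105
Difference B − A = 3105 − 2687 = 418

418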